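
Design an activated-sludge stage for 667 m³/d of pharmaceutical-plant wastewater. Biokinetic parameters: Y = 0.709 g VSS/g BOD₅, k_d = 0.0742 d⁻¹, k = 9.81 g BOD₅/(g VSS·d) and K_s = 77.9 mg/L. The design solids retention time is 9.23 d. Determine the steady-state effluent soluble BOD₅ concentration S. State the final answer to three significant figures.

For a completely mixed reactor with recycle the Lawrence–McCarty relation gives S = K_s·(1 + k_d·θ_c) / [θ_c·(Y·k − k_d) − 1] = 77.9 × (1 + 0.0742 × 9.23) / [9.23 × (0.709 × 9.81 − 0.0742) − 1] = 131.3 / 62.51 = 2.100 mg/L.

S ≈ 2.10 mg/L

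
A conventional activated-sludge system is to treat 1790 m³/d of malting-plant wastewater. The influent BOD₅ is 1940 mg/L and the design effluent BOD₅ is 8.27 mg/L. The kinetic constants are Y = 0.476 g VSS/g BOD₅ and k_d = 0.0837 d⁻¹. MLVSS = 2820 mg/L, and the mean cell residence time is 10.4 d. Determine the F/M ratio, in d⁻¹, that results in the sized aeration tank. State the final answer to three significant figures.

F/M ≈ 0.379 d⁻¹

From the SRT design equation V = Y Q (S₀−S) θ_c / [X (1 + k_d θ_c)] = 0.476 × 1790 × (1940 − 8.27) × 10.4 / [2820 × (1 + 0.0837 × 10.4)] = 1.71×10^7 / 5275 = 3245 m³.
Food-to-microorganism ratio F/M = Q S₀ / (V X) = 1790 × 1940 / (3245 × 2820) = 0.3795 d⁻¹.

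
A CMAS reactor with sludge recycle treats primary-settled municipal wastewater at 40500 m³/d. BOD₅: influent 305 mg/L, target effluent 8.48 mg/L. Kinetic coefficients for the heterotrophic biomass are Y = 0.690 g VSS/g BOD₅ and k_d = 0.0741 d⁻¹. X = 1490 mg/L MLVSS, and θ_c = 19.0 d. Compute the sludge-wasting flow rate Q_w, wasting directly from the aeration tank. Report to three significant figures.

From the SRT design equation V = Y Q (S₀−S) θ_c / [X (1 + k_d θ_c)] = 0.690 × 40500 × (305 − 8.48) × 19.0 / [1490 × (1 + 0.0741 × 19.0)] = 1.57×10^8 / 3588 = 43882 m³.
Wasting from the aeration tank: Q_w = V / θ_c = 43882 / 19.0 = 2310 m³/d.

Q_w ≈ 2310 m³/d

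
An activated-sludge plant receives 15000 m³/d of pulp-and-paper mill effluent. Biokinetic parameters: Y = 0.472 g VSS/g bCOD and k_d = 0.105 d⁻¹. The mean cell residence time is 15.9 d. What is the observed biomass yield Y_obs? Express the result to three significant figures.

The observed yield is Y_obs = Y/(1 + k_d·θ_c) = 0.472 / (1 + 0.105 × 15.9) = 0.472 / 2.670 = 0.1768 g VSS per g bCOD removed.

Y_obs ≈ 0.177 g VSS/g bCOD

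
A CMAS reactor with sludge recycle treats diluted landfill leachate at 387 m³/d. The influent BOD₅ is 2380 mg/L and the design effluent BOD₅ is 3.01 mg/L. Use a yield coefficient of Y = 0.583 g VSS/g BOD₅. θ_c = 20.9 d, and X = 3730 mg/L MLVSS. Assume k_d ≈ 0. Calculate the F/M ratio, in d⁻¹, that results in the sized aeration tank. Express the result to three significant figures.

F/M ≈ 0.0822 d⁻¹

V·X = Y·Q·ΔS·θ_c gives V = 0.583 × 387 × (2380 − 3.01) × 20.9 / 3730 = 3005 m³.
F/M = applied load / biomass = Q·S₀/(V·X) = 387 × 2380 / (3005 × 3730) = 0.08217 d⁻¹.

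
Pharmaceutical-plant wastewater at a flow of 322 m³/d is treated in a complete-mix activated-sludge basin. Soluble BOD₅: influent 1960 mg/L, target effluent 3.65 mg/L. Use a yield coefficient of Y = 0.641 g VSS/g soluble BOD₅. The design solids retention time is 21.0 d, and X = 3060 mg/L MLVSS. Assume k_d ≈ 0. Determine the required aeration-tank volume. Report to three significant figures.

V ≈ 2770 m³

Biomass mass balance (decay neglected): V·X = Y·Q·(S₀ − S)·θ_c, so V = 0.641 × 322 × (1960 − 3.65) × 21.0 / 3060 = 2771 m³.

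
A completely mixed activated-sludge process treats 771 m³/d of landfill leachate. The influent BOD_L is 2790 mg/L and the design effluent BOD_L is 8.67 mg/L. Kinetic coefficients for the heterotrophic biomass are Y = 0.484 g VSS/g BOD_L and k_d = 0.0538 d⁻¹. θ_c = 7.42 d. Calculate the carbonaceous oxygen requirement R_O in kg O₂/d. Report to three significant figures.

R_O ≈ 1090 kg O₂/d

Correct the yield for decay: Y_obs = Y/(1 + k_d θ_c) = 0.484 / (1 + 0.0538 × 7.42) = 0.484 / 1.399 = 0.3459.
Substrate removed = Q·(S₀ − S) = 771 m³/d × (2790 − 8.67) g/m³ = 2.14×10^6 g/d = 2144 kg/d.
Biomass synthesised: P_X = Y_obs × 2144 = 741.8 kg VSS/d.
R_O = Q·(S₀ − S) − 1.42·P_X = 2144 − 1.42 × 741.8 = 1091 kg O₂/d.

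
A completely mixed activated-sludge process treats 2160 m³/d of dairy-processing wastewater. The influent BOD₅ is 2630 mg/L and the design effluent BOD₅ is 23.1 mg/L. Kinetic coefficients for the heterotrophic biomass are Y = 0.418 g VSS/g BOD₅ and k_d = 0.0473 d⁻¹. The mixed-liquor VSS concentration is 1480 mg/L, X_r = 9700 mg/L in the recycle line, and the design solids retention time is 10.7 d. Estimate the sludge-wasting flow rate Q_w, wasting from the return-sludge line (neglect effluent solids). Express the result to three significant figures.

Q_w ≈ 161 m³/d

Steady-state biomass mass balance: V·X·(1 + k_d·θ_c) = Y·Q·(S₀ − S)·θ_c, so V = 0.418 × 2160 × (2630 − 23.1) × 10.7 / [1480 × (1 + 0.0473 × 10.7)] = 2.52×10^7 / 2229 = 11298 m³.
θ_c = V·X/(Q_w·X_r) when wasting from the recycle, so Q_w = V·X/(θ_c·X_r) = 11298 × 1480 / (10.7 × 9700) = 161.1 m³/d.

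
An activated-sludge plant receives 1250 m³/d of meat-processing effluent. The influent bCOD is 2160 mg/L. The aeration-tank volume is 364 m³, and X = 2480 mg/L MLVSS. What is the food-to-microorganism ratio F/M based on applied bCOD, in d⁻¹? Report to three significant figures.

F/M ≈ 2.99 d⁻¹

F/M = applied load / biomass = Q·S₀/(V·X) = 1250 × 2160 / (364.0 × 2480) = 2.991 d⁻¹.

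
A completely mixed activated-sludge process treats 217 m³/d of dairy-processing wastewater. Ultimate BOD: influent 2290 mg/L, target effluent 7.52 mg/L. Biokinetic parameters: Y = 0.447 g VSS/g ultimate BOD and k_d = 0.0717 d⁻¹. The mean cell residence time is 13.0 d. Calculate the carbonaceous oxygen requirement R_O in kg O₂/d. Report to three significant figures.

Correct the yield for decay: Y_obs = Y/(1 + k_d θ_c) = 0.447 / (1 + 0.0717 × 13.0) = 0.447 / 1.932 = 0.2314.
Q·(S₀ − S) = 217 × (2290 − 7.52) × 10⁻³ = 495.3 kg/d removed.
Biomass synthesised: P_X = Y_obs × 495.3 = 114.6 kg VSS/d.
Carbonaceous O₂ demand = substrate oxidised − cell-mass equivalent = 495.3 − 1.42 × 114.6 = 332.6 kg O₂/d.

R_O ≈ 333 kg O₂/d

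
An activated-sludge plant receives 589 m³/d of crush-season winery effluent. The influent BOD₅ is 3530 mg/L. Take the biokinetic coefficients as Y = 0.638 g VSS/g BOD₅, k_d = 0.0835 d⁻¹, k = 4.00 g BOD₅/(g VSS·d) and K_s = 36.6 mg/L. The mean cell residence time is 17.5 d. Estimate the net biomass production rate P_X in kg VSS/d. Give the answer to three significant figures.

P_X ≈ 539 kg VSS/d

Effluent substrate depends only on kinetics and SRT: S = K_s(1 + k_d θ_c) / [θ_c(Yk − k_d) − 1] = 36.6 × (1 + 0.0835 × 17.5) / [17.5 × (0.638 × 4.00 − 0.0835) − 1] = 90.08 / 42.20 = 2.135 mg/L.
Observed yield with endogenous decay: Y_obs = Y / (1 + k_d·θ_c) = 0.638 / (1 + 0.0835 × 17.5) = 0.638 / 2.461 = 0.2592 g VSS/g BOD₅.
Substrate removed = Q·(S₀ − S) = 589 m³/d × (3530 − 2.13) g/m³ = 2.08×10^6 g/d = 2078 kg/d.
P_X = Y_obs · Q(S₀ − S) = 0.2592 × 2078 = 538.6 kg VSS/d.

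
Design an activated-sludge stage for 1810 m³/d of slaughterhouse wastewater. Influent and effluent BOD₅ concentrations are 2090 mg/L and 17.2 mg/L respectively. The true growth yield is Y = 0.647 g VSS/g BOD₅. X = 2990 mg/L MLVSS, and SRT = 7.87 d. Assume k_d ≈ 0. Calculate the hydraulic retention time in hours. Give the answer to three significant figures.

With k_d = 0 the design equation reduces to V = Y Q (S₀−S) θ_c / X = 0.647 × 1810 × (2090 − 17.2) × 7.87 / 2990 = 6389 m³.
HRT = V/Q = 6389 m³ / 1810 m³·d⁻¹ = 3.530 d × 24 = 84.72 h.

τ ≈ 84.7 h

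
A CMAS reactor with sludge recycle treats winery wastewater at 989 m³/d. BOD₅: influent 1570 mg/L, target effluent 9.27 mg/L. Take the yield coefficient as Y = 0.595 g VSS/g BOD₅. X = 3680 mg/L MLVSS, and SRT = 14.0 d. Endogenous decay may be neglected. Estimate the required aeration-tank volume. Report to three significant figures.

V·X = Y·Q·ΔS·θ_c gives V = 0.595 × 989 × (1570 − 9.27) × 14.0 / 3680 = 3494 m³.

V ≈ 3490 m³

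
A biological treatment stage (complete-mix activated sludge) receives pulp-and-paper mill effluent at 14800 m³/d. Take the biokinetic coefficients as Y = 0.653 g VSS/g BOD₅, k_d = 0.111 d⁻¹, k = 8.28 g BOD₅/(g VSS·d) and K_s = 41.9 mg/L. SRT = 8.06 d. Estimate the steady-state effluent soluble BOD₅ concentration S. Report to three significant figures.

From the Monod/SRT balance for a CMAS, S = K_s·(1+k_d θ_c)/[θ_c·(Y k − k_d) − 1] = 41.9 × (1 + 0.111 × 8.06) / [8.06 × (0.653 × 8.28 − 0.111) − 1] = 79.39 / 41.68 = 1.904 mg/L.

S ≈ 1.90 mg/L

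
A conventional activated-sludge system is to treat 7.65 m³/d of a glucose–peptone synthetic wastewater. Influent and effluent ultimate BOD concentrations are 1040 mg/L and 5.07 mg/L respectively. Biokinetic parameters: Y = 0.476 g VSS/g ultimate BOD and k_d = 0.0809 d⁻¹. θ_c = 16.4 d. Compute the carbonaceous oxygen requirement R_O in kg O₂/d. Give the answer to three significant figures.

Correct the yield for decay: Y_obs = Y/(1 + k_d θ_c) = 0.476 / (1 + 0.0809 × 16.4) = 0.476 / 2.327 = 0.2046.
Substrate removed = Q·(S₀ − S) = 7.65 m³/d × (1040 − 5.07) g/m³ = 7.92×10^3 g/d = 7.917 kg/d.
P_X = Y_obs·Q·(S₀ − S) = 0.2046 × 7.917 = 1.620 kg VSS/d.
Carbonaceous O₂ demand = substrate oxidised − cell-mass equivalent = 7.917 − 1.42 × 1.620 = 5.617 kg O₂/d.

R_O ≈ 5.62 kg O₂/d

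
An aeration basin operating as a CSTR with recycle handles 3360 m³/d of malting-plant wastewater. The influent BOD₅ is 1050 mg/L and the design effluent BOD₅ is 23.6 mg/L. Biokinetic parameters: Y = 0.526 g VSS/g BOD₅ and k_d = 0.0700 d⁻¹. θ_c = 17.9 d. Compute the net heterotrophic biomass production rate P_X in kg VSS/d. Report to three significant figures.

P_X ≈ 805 kg VSS/d

Y_obs = Y / (1 + k_d θ_c) = 0.526 / (1 + 0.0700 × 17.9) = 0.526 / 2.253 = 0.2335.
Mass of BOD₅ removed per day: Q(S₀ − S) = 3360 × 1026 g/m³ = 3449 kg/d.
Net biomass production P_X = Y_obs × Q·(S₀ − S) = 0.2335 × 3449 = 805.2 kg VSS/d.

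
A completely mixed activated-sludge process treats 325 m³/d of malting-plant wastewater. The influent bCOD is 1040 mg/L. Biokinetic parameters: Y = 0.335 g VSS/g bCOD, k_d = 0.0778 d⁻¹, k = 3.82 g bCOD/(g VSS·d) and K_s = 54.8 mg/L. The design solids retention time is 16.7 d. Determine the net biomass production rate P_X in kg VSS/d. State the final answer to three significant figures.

From the Monod/SRT balance for a CMAS, S = K_s·(1+k_d θ_c)/[θ_c·(Y k − k_d) − 1] = 54.8 × (1 + 0.0778 × 16.7) / [16.7 × (0.335 × 3.82 − 0.0778) − 1] = 126.0 / 19.07 = 6.607 mg/L.
Observed yield with endogenous decay: Y_obs = Y / (1 + k_d·θ_c) = 0.335 / (1 + 0.0778 × 16.7) = 0.335 / 2.299 = 0.1457 g VSS/g bCOD.
Substrate removed = Q·(S₀ − S) = 325 m³/d × (1040 − 6.61) g/m³ = 3.36×10^5 g/d = 335.9 kg/d.
So the net sludge growth is P_X = 0.1457 × 335.9 = 48.93 kg VSS/d.

P_X ≈ 48.9 kg VSS/d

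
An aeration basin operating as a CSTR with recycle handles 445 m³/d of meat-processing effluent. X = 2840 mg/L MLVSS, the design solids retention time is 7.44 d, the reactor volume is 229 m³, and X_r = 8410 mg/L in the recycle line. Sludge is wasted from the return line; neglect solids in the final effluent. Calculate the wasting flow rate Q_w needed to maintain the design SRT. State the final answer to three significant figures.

Q_w ≈ 10.4 m³/d

Wasting from the return line (neglecting effluent solids): Q_w = V·X / (θ_c·X_r) = 229.0 × 2840 / (7.44 × 8410) = 10.39 m³/d.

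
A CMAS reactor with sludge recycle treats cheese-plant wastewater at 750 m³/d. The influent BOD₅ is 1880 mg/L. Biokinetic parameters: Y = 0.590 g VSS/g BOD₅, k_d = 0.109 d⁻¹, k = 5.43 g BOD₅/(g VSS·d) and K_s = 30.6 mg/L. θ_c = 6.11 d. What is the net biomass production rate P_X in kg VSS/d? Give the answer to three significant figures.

From the Monod/SRT balance for a CMAS, S = K_s·(1+k_d θ_c)/[θ_c·(Y k − k_d) − 1] = 30.6 × (1 + 0.109 × 6.11) / [6.11 × (0.590 × 5.43 − 0.109) − 1] = 50.98 / 17.91 = 2.847 mg/L.
Y_obs = Y / (1 + k_d θ_c) = 0.590 / (1 + 0.109 × 6.11) = 0.590 / 1.666 = 0.3541.
Substrate removed = Q·(S₀ − S) = 750 m³/d × (1880 − 2.85) g/m³ = 1.41×10^6 g/d = 1408 kg/d.
Biomass produced: P_X = Y_obs·Q·ΔS = 0.3541 × 1408 ≈ 498.6 kg VSS/d.

P_X ≈ 499 kg VSS/d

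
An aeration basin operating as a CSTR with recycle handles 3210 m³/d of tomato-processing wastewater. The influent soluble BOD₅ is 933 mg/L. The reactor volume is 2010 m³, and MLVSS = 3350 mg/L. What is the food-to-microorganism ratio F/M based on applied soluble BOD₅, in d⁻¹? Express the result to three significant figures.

F/M ≈ 0.445 d⁻¹

F/M = Q·S₀ / (V·X) = 3210 × 933 / (2010 × 3350) = 0.4448 g soluble BOD₅·(g VSS·d)⁻¹.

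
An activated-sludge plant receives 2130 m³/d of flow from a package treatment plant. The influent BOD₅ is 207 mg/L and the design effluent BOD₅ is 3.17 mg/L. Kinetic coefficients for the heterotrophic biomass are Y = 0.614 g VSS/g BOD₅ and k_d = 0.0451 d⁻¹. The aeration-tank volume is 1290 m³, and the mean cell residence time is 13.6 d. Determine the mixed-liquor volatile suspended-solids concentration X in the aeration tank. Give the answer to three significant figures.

X = Y·Q·ΔS·θ_c / [V·(1 + k_d θ_c)] = 0.614 × 2130 × (207 − 3.17) × 13.6 / [1290 × (1 + 0.0451 × 13.6)] = 1742 mg/L.

X ≈ 1740 mg/L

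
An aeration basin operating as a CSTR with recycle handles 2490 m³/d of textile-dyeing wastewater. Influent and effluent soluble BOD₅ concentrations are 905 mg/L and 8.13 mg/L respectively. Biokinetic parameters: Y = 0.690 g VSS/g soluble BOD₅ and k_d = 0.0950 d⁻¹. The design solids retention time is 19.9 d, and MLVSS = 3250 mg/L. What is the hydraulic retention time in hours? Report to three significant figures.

Steady-state biomass mass balance: V·X·(1 + k_d·θ_c) = Y·Q·(S₀ − S)·θ_c, so V = 0.690 × 2490 × (905 − 8.13) × 19.9 / [3250 × (1 + 0.0950 × 19.9)] = 3.07×10^7 / 9394 = 3264 m³.
HRT = V/Q = 3264 m³ / 2490 m³·d⁻¹ = 1.311 d × 24 = 31.46 h.

τ ≈ 31.5 h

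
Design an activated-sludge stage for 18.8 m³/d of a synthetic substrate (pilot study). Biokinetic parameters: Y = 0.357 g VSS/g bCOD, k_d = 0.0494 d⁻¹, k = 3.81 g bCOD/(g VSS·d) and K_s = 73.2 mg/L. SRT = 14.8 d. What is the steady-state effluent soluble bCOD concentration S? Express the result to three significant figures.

S ≈ 6.89 mg/L

From the Monod/SRT balance for a CMAS, S = K_s·(1+k_d θ_c)/[θ_c·(Y k − k_d) − 1] = 73.2 × (1 + 0.0494 × 14.8) / [14.8 × (0.357 × 3.81 − 0.0494) − 1] = 126.7 / 18.40 = 6.887 mg/L.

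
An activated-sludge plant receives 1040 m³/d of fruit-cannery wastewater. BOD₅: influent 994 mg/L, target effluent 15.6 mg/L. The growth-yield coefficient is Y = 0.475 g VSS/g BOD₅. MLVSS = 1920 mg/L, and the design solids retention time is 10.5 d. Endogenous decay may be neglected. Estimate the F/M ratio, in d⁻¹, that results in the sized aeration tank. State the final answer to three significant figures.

Biomass mass balance (decay neglected): V·X = Y·Q·(S₀ − S)·θ_c, so V = 0.475 × 1040 × (994 − 15.6) × 10.5 / 1920 = 2643 m³.
Food-to-microorganism ratio F/M = Q S₀ / (V X) = 1040 × 994 / (2643 × 1920) = 0.2037 d⁻¹.

F/M ≈ 0.204 d⁻¹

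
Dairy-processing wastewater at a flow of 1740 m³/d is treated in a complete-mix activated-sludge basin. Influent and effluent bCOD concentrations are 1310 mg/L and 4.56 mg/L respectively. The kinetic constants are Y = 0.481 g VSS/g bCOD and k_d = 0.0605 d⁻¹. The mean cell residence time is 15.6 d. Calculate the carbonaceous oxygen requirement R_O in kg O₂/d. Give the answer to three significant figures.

R_O ≈ 1470 kg O₂/d

The observed yield is Y_obs = Y/(1 + k_d·θ_c) = 0.481 / (1 + 0.0605 × 15.6) = 0.481 / 1.944 = 0.2475 g VSS per g bCOD removed.
Mass of bCOD removed per day: Q(S₀ − S) = 1740 × 1305 g/m³ = 2271 kg/d.
Net sludge production P_X = 0.2475 × 2271 = 562.1 kg VSS/d.
R_O = Q·(S₀ − S) − 1.42·P_X = 2271 − 1.42 × 562.1 = 1473 kg O₂/d.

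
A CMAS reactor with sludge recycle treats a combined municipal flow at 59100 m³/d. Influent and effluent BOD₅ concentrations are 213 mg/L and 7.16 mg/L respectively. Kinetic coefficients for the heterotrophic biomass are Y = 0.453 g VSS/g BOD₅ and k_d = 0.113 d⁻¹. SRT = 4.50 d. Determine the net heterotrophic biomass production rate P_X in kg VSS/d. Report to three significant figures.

Correct the yield for decay: Y_obs = Y/(1 + k_d θ_c) = 0.453 / (1 + 0.113 × 4.50) = 0.453 / 1.509 = 0.3003.
ΔS = 213 − 7.16 = 205.8 mg/L, so the substrate removal rate is 59100 × 205.8/1000 = 12165 kg BOD₅/d.
Biomass produced: P_X = Y_obs·Q·ΔS = 0.3003 × 12165 ≈ 3653 kg VSS/d.

P_X ≈ 3650 kg VSS/d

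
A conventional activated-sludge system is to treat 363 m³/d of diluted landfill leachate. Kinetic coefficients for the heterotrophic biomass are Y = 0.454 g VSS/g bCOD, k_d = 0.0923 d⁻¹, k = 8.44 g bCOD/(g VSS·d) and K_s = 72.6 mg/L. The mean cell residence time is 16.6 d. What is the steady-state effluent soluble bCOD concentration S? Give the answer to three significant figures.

S ≈ 3.01 mg/L

From the Monod/SRT balance for a CMAS, S = K_s·(1+k_d θ_c)/[θ_c·(Y k − k_d) − 1] = 72.6 × (1 + 0.0923 × 16.6) / [16.6 × (0.454 × 8.44 − 0.0923) − 1] = 183.8 / 61.08 = 3.010 mg/L.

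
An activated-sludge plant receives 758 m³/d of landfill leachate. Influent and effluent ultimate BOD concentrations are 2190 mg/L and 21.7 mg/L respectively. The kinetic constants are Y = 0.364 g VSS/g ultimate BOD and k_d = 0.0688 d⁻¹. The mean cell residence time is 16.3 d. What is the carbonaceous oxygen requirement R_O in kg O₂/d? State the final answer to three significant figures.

Correct the yield for decay: Y_obs = Y/(1 + k_d θ_c) = 0.364 / (1 + 0.0688 × 16.3) = 0.364 / 2.121 = 0.1716.
ΔS = 2190 − 21.7 = 2168 mg/L, so the substrate removal rate is 758 × 2168/1000 = 1644 kg ultimate BOD/d.
Biomass synthesised: P_X = Y_obs × 1644 = 282.0 kg VSS/d.
Carbonaceous O₂ demand = substrate oxidised − cell-mass equivalent = 1644 − 1.42 × 282.0 = 1243 kg O₂/d.

R_O ≈ 1240 kg O₂/d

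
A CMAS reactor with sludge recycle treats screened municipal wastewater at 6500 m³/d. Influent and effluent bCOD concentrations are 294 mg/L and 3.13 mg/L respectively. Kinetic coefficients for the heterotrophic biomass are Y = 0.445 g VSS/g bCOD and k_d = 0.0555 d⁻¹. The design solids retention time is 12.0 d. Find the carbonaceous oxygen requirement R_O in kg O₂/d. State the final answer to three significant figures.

Observed yield with endogenous decay: Y_obs = Y / (1 + k_d·θ_c) = 0.445 / (1 + 0.0555 × 12.0) = 0.445 / 1.666 = 0.2671 g VSS/g bCOD.
Q·(S₀ − S) = 6500 × (294 − 3.13) × 10⁻³ = 1891 kg/d removed.
Net sludge production P_X = 0.2671 × 1891 = 505.0 kg VSS/d.
R_O = Q·ΔS − 1.42 P_X = 1891 − 717.1 = 1174 kg O₂/d.

R_O ≈ 1170 kg O₂/d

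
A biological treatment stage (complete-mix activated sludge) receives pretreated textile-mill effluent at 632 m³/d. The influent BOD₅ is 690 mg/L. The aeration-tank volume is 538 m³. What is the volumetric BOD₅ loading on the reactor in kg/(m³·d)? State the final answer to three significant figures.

L_v = Q S₀ / V = 632 × 690 × 10⁻³ / 538.0 = 0.8106 kg/(m³·d).

L_v ≈ 0.811 kg BOD₅/(m³·d)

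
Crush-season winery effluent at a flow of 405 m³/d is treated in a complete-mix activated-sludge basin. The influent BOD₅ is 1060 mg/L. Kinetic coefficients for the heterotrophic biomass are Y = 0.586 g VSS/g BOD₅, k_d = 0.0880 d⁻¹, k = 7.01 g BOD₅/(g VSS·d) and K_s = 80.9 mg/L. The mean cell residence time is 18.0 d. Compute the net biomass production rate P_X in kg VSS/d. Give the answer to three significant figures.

P_X ≈ 97.1 kg VSS/d

Effluent substrate depends only on kinetics and SRT: S = K_s(1 + k_d θ_c) / [θ_c(Yk − k_d) − 1] = 80.9 × (1 + 0.0880 × 18.0) / [18.0 × (0.586 × 7.01 − 0.0880) − 1] = 209.0 / 71.36 = 2.930 mg/L.
Observed yield with endogenous decay: Y_obs = Y / (1 + k_d·θ_c) = 0.586 / (1 + 0.0880 × 18.0) = 0.586 / 2.584 = 0.2268 g VSS/g BOD₅.
Mass of BOD₅ removed per day: Q(S₀ − S) = 405 × 1057 g/m³ = 428.1 kg/d.
Net biomass production P_X = Y_obs × Q·(S₀ − S) = 0.2268 × 428.1 = 97.09 kg VSS/d.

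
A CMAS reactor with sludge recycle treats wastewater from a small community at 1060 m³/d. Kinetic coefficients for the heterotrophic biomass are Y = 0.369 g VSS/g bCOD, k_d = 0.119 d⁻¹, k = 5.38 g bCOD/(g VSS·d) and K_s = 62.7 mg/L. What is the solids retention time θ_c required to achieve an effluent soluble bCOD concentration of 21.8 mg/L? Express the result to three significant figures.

Specific growth rate at S = 21.8 mg/L: μ = YkS/(K_s+S) = 0.369·5.38·21.8/(62.7+21.8) = 0.5122 d⁻¹.
1/θ_c = 0.5122 − 0.119 = 0.3932 d⁻¹, so θ_c = 2.543 d.

θ_c ≈ 2.54 d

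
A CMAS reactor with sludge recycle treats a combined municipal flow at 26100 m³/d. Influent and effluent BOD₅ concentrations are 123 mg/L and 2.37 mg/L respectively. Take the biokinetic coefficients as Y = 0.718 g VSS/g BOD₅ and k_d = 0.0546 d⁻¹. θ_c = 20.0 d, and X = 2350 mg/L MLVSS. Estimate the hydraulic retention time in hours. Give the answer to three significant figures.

Steady-state biomass mass balance: V·X·(1 + k_d·θ_c) = Y·Q·(S₀ − S)·θ_c, so V = 0.718 × 26100 × (123 − 2.37) × 20.0 / [2350 × (1 + 0.0546 × 20.0)] = 4.52×10^7 / 4916 = 9196 m³.
Hydraulic retention time τ = V/Q = 9196 / 26100 = 0.3524 d = 8.457 h.

τ ≈ 8.46 h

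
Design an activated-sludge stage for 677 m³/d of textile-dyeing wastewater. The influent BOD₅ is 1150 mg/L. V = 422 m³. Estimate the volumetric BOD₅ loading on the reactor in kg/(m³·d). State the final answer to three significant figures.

L_v ≈ 1.84 kg BOD₅/(m³·d)

L_v = Q S₀ / V = 677 × 1150 × 10⁻³ / 422.0 = 1.845 kg/(m³·d).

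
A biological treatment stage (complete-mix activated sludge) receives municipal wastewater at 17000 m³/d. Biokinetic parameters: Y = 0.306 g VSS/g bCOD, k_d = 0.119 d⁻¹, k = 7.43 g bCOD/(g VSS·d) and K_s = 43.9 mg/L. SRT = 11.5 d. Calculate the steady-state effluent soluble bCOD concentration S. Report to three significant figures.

S ≈ 4.37 mg/L

Effluent substrate depends only on kinetics and SRT: S = K_s(1 + k_d θ_c) / [θ_c(Yk − k_d) − 1] = 43.9 × (1 + 0.119 × 11.5) / [11.5 × (0.306 × 7.43 − 0.119) − 1] = 104.0 / 23.78 = 4.373 mg/L.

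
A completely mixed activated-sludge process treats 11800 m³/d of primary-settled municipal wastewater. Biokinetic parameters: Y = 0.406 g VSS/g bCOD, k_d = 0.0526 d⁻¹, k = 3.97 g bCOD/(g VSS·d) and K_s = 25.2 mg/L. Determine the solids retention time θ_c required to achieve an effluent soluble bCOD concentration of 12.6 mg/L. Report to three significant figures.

θ_c ≈ 2.06 d

Specific growth rate at S = 12.6 mg/L: μ = YkS/(K_s+S) = 0.406·3.97·12.6/(25.2+12.6) = 0.5373 d⁻¹.
θ_c = 1/(μ − k_d) = 1/(0.5373 − 0.0526) = 1/0.4847 = 2.063 d.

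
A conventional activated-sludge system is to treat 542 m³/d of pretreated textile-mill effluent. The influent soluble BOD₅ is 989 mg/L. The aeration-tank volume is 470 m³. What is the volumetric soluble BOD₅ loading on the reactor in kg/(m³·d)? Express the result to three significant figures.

Applied soluble BOD₅ load per unit volume = Q·S₀/V = (542 × 989/1000)/470.0 = 1.141 kg soluble BOD₅·m⁻³·d⁻¹.

L_v ≈ 1.14 kg soluble BOD₅/(m³·d)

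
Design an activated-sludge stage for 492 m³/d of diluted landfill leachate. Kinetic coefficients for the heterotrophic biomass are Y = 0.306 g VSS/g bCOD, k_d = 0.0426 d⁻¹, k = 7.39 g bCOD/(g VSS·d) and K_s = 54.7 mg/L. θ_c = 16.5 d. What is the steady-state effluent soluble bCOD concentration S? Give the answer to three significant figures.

Effluent substrate depends only on kinetics and SRT: S = K_s(1 + k_d θ_c) / [θ_c(Yk − k_d) − 1] = 54.7 × (1 + 0.0426 × 16.5) / [16.5 × (0.306 × 7.39 − 0.0426) − 1] = 93.15 / 35.61 = 2.616 mg/L.

S ≈ 2.62 mg/L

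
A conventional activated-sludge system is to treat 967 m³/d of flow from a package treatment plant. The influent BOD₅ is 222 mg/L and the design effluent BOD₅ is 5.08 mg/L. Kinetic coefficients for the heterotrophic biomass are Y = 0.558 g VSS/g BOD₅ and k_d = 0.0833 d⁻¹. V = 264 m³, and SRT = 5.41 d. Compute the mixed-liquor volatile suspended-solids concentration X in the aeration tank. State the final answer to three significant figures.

From V·X·(1 + k_d·θ_c) = Y·Q·(S₀ − S)·θ_c: X = 0.558 × 967 × (222 − 5.08) × 5.41 / [264 × (1 + 0.0833 × 5.41)] = 1653 mg/L.

X ≈ 1650 mg/L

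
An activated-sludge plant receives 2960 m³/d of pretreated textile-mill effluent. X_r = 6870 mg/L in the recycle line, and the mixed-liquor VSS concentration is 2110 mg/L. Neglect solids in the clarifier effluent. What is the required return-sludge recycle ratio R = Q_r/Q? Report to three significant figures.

Mass balance around the secondary clarifier (neglecting effluent solids): R = X / (X_r − X) = 2110 / (6870 − 2110) = 0.4433.

R ≈ 0.443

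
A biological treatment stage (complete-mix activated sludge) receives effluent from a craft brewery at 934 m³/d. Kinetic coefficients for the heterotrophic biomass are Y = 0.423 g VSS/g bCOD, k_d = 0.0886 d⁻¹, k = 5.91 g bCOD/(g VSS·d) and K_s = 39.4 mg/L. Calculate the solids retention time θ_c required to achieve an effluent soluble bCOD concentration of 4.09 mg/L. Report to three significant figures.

θ_c ≈ 6.83 d

At the target effluent, Y k S/(K_s+S) = 0.423×5.91×4.09/43.49 = 0.2351 d⁻¹.
θ_c = 1/(μ − k_d) = 1/(0.2351 − 0.0886) = 1/0.1465 = 6.826 d.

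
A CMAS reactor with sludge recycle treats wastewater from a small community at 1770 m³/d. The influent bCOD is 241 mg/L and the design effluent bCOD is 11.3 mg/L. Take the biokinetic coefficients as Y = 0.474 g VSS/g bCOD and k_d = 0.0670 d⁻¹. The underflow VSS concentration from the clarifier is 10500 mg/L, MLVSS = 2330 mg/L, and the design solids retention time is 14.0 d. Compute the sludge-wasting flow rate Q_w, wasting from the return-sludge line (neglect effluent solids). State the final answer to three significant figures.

From the SRT design equation V = Y Q (S₀−S) θ_c / [X (1 + k_d θ_c)] = 0.474 × 1770 × (241 − 11.3) × 14.0 / [2330 × (1 + 0.0670 × 14.0)] = 2.7×10^6 / 4516 = 597.5 m³.
θ_c = V·X/(Q_w·X_r) when wasting from the recycle, so Q_w = V·X/(θ_c·X_r) = 597.5 × 2330 / (14.0 × 10500) = 9.470 m³/d.

Q_w ≈ 9.47 m³/d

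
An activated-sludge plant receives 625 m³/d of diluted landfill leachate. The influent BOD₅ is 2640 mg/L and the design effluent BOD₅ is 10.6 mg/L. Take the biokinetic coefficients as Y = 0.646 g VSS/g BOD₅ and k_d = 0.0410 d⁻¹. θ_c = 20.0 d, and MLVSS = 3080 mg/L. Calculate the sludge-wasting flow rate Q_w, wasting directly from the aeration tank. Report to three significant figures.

Q_w ≈ 189 m³/d

Steady-state biomass mass balance: V·X·(1 + k_d·θ_c) = Y·Q·(S₀ − S)·θ_c, so V = 0.646 × 625 × (2640 − 10.6) × 20.0 / [3080 × (1 + 0.0410 × 20.0)] = 2.12×10^7 / 5606 = 3788 m³.
Wasting from the aeration tank: Q_w = V / θ_c = 3788 / 20.0 = 189.4 m³/d.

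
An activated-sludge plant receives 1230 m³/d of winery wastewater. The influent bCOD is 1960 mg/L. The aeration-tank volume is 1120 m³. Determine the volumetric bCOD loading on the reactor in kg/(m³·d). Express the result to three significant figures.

Applied bCOD load per unit volume = Q·S₀/V = (1230 × 1960/1000)/1120 = 2.152 kg bCOD·m⁻³·d⁻¹.

L_v ≈ 2.15 kg bCOD/(m³·d)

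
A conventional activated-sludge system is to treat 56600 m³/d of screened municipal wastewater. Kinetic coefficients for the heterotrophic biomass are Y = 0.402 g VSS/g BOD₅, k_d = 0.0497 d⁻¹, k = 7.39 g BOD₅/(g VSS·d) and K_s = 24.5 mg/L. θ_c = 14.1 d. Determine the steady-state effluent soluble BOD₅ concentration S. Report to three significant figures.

From the Monod/SRT balance for a CMAS, S = K_s·(1+k_d θ_c)/[θ_c·(Y k − k_d) − 1] = 24.5 × (1 + 0.0497 × 14.1) / [14.1 × (0.402 × 7.39 − 0.0497) − 1] = 41.67 / 40.19 = 1.037 mg/L.

S ≈ 1.04 mg/L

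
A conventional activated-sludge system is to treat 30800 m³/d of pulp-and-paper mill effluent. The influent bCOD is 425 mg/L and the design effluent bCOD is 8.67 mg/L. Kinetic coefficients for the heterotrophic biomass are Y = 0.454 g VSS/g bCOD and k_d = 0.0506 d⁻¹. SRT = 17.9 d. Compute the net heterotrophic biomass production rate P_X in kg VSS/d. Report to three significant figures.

Observed yield with endogenous decay: Y_obs = Y / (1 + k_d·θ_c) = 0.454 / (1 + 0.0506 × 17.9) = 0.454 / 1.906 = 0.2382 g VSS/g bCOD.
ΔS = 425 − 8.67 = 416.3 mg/L, so the substrate removal rate is 30800 × 416.3/1000 = 12823 kg bCOD/d.
Biomass produced: P_X = Y_obs·Q·ΔS = 0.2382 × 12823 ≈ 3055 kg VSS/d.

P_X ≈ 3050 kg VSS/d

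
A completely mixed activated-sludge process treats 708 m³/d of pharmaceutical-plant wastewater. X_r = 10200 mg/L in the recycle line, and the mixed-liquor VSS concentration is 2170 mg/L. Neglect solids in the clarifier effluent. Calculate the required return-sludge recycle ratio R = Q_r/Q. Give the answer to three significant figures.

R ≈ 0.270

Mass balance around the secondary clarifier (neglecting effluent solids): R = X / (X_r − X) = 2170 / (10200 − 2170) = 0.2702.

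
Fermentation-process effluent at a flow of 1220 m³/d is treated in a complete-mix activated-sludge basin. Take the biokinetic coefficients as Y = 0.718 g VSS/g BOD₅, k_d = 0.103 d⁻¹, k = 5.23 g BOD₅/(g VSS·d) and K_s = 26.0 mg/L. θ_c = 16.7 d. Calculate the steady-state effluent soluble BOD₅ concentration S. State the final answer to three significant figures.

S ≈ 1.18 mg/L

For a completely mixed reactor with recycle the Lawrence–McCarty relation gives S = K_s·(1 + k_d·θ_c) / [θ_c·(Y·k − k_d) − 1] = 26.0 × (1 + 0.103 × 16.7) / [16.7 × (0.718 × 5.23 − 0.103) − 1] = 70.72 / 59.99 = 1.179 mg/L.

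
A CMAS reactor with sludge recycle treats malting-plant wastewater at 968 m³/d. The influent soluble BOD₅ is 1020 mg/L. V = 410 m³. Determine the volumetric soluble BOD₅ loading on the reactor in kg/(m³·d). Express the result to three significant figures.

Applied soluble BOD₅ load per unit volume = Q·S₀/V = (968 × 1020/1000)/410.0 = 2.408 kg soluble BOD₅·m⁻³·d⁻¹.

L_v ≈ 2.41 kg soluble BOD₅/(m³·d)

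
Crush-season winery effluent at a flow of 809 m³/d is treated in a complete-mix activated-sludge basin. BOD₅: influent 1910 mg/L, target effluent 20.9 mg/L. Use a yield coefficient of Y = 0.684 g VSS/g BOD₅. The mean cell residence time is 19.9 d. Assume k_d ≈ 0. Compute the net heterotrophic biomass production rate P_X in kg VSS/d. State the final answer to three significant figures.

P_X ≈ 1050 kg VSS/d

With endogenous decay neglected, the observed yield equals the true yield: Y_obs = Y = 0.684 g VSS/g BOD₅.
Q·(S₀ − S) = 809 × (1910 − 20.9) × 10⁻³ = 1528 kg/d removed.
P_X = Y_obs · Q(S₀ − S) = 0.6840 × 1528 = 1045 kg VSS/d.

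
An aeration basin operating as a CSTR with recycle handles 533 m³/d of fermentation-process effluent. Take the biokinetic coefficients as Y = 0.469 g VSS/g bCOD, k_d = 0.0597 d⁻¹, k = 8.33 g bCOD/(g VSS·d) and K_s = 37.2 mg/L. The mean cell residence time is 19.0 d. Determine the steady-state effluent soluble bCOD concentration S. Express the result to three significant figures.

S ≈ 1.10 mg/L

Effluent substrate depends only on kinetics and SRT: S = K_s(1 + k_d θ_c) / [θ_c(Yk − k_d) − 1] = 37.2 × (1 + 0.0597 × 19.0) / [19.0 × (0.469 × 8.33 − 0.0597) − 1] = 79.40 / 72.09 = 1.101 mg/L.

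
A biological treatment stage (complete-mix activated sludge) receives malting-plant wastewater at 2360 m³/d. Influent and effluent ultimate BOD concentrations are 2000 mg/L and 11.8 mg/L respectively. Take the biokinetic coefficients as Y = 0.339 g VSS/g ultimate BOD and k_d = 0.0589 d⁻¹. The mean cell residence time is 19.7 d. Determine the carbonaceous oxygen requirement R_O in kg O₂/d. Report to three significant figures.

R_O ≈ 3650 kg O₂/d

Correct the yield for decay: Y_obs = Y/(1 + k_d θ_c) = 0.339 / (1 + 0.0589 × 19.7) = 0.339 / 2.160 = 0.1569.
ΔS = 2000 − 11.8 = 1988 mg/L, so the substrate removal rate is 2360 × 1988/1000 = 4692 kg ultimate BOD/d.
P_X = Y_obs·Q·(S₀ − S) = 0.1569 × 4692 = 736.3 kg VSS/d.
R_O = Q·(S₀ − S) − 1.42·P_X = 4692 − 1.42 × 736.3 = 3647 kg O₂/d.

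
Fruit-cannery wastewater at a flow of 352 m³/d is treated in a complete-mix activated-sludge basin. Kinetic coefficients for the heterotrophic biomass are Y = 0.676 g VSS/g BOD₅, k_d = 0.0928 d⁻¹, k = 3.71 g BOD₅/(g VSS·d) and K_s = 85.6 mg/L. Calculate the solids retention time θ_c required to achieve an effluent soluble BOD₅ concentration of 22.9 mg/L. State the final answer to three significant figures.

At the target effluent, Y k S/(K_s+S) = 0.676×3.71×22.9/108.5 = 0.5293 d⁻¹.
1/θ_c = 0.5293 − 0.0928 = 0.4365 d⁻¹, so θ_c = 2.291 d.

θ_c ≈ 2.29 d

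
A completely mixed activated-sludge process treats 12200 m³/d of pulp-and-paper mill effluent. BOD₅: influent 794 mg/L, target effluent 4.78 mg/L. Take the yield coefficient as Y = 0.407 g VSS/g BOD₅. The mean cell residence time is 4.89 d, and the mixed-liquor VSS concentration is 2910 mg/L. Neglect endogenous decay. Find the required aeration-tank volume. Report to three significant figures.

V ≈ 6590 m³

Biomass mass balance (decay neglected): V·X = Y·Q·(S₀ − S)·θ_c, so V = 0.407 × 12200 × (794 − 4.78) × 4.89 / 2910 = 6585 m³.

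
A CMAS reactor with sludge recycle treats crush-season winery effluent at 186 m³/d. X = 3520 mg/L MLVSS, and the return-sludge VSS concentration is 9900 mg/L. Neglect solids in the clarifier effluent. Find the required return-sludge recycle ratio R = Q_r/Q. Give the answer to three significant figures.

R ≈ 0.552

R = Q_r/Q = X/(X_r − X) = 3520 / (9900 − 3520) = 0.5517.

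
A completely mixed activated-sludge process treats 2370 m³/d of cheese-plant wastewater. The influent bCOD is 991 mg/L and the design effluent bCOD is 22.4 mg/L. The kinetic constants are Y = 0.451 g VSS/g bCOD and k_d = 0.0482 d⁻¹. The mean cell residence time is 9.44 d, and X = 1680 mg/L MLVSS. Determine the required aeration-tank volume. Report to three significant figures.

Steady-state biomass mass balance: V·X·(1 + k_d·θ_c) = Y·Q·(S₀ − S)·θ_c, so V = 0.451 × 2370 × (991 − 22.4) × 9.44 / [1680 × (1 + 0.0482 × 9.44)] = 9.77×10^6 / 2444 = 3998 m³.

V ≈ 4000 m³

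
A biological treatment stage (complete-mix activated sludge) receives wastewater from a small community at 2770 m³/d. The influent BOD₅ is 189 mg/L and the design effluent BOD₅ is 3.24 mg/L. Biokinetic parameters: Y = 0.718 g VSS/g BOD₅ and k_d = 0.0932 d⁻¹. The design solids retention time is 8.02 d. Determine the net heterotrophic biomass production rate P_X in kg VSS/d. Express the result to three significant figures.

P_X ≈ 211 kg VSS/d

Correct the yield for decay: Y_obs = Y/(1 + k_d θ_c) = 0.718 / (1 + 0.0932 × 8.02) = 0.718 / 1.747 = 0.4109.
Mass of BOD₅ removed per day: Q(S₀ − S) = 2770 × 185.8 g/m³ = 514.6 kg/d.
Biomass produced: P_X = Y_obs·Q·ΔS = 0.4109 × 514.6 ≈ 211.4 kg VSS/d.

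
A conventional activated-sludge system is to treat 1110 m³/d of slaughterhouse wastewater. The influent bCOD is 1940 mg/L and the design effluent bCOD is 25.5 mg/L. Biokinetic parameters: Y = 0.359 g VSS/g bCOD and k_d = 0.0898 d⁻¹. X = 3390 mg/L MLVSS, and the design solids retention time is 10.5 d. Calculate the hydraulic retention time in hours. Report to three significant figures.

τ ≈ 26.3 h

Rearranging the biomass balance for a CMAS with decay, V = Y·Q·ΔS·θ_c / [X·(1+k_d θ_c)] = 0.359 × 1110 × (1940 − 25.5) × 10.5 / [3390 × (1 + 0.0898 × 10.5)] = 8.01×10^6 / 6586 = 1216 m³.
HRT = V/Q = 1216 m³ / 1110 m³·d⁻¹ = 1.096 d × 24 = 26.30 h.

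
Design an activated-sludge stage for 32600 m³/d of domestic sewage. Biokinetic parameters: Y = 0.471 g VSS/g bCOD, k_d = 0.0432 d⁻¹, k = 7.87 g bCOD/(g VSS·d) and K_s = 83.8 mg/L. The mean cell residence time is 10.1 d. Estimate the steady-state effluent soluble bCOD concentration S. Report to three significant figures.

S ≈ 3.34 mg/L

From the Monod/SRT balance for a CMAS, S = K_s·(1+k_d θ_c)/[θ_c·(Y k − k_d) − 1] = 83.8 × (1 + 0.0432 × 10.1) / [10.1 × (0.471 × 7.87 − 0.0432) − 1] = 120.4 / 36.00 = 3.343 mg/L.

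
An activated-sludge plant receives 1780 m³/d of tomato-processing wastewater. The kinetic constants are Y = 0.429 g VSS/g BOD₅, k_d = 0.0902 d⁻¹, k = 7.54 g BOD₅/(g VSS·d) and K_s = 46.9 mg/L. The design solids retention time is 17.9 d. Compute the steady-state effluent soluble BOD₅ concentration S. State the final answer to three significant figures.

From the Monod/SRT balance for a CMAS, S = K_s·(1+k_d θ_c)/[θ_c·(Y k − k_d) − 1] = 46.9 × (1 + 0.0902 × 17.9) / [17.9 × (0.429 × 7.54 − 0.0902) − 1] = 122.6 / 55.29 = 2.218 mg/L.

S ≈ 2.22 mg/L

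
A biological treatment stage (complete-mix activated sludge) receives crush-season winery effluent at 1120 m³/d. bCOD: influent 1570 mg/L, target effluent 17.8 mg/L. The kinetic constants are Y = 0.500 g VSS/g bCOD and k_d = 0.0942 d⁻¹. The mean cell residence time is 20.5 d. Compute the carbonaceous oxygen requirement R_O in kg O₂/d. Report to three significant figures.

R_O ≈ 1320 kg O₂/d

Observed yield with endogenous decay: Y_obs = Y / (1 + k_d·θ_c) = 0.500 / (1 + 0.0942 × 20.5) = 0.500 / 2.931 = 0.1706 g VSS/g bCOD.
Mass of bCOD removed per day: Q(S₀ − S) = 1120 × 1552 g/m³ = 1738 kg/d.
Net sludge production P_X = 0.1706 × 1738 = 296.6 kg VSS/d.
Carbonaceous O₂ demand = substrate oxidised − cell-mass equivalent = 1738 − 1.42 × 296.6 = 1317 kg O₂/d.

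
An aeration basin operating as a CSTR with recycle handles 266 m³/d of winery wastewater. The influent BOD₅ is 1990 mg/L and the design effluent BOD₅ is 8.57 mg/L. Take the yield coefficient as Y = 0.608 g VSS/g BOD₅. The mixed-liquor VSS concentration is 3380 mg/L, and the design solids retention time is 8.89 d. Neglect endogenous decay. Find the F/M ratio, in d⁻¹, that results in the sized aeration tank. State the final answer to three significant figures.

V·X = Y·Q·ΔS·θ_c gives V = 0.608 × 266 × (1990 − 8.57) × 8.89 / 3380 = 842.8 m³.
F/M = Q·S₀ / (V·X) = 266 × 1990 / (842.8 × 3380) = 0.1858 g BOD₅·(g VSS·d)⁻¹.

F/M ≈ 0.186 d⁻¹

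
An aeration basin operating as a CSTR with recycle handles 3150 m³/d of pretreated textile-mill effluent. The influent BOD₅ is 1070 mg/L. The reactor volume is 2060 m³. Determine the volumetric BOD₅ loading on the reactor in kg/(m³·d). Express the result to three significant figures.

Applied BOD₅ load per unit volume = Q·S₀/V = (3150 × 1070/1000)/2060 = 1.636 kg BOD₅·m⁻³·d⁻¹.

L_v ≈ 1.64 kg BOD₅/(m³·d)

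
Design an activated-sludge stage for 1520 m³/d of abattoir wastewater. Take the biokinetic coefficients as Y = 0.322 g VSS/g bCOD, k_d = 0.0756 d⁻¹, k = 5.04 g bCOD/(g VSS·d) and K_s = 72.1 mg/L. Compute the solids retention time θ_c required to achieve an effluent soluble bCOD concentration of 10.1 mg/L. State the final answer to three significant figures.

At the target effluent, Y k S/(K_s+S) = 0.322×5.04×10.1/82.20 = 0.1994 d⁻¹.
θ_c = 1/(μ − k_d) = 1/(0.1994 − 0.0756) = 1/0.1238 = 8.077 d.

θ_c ≈ 8.08 d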